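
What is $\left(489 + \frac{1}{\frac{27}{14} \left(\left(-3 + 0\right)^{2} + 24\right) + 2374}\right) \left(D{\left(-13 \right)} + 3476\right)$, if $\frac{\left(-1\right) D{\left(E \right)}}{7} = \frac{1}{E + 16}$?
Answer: $\frac{173906867257}{102381} \approx 1.6986 \cdot 10^{6}$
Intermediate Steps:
$D{\left(E \right)} = - \frac{7}{16 + E}$ ($D{\left(E \right)} = - \frac{7}{E + 16} = - \frac{7}{16 + E}$)
$\left(489 + \frac{1}{\frac{27}{14} \left(\left(-3 + 0\right)^{2} + 24\right) + 2374}\right) \left(D{\left(-13 \right)} + 3476\right) = \left(489 + \frac{1}{\frac{27}{14} \left(\left(-3 + 0\right)^{2} + 24\right) + 2374}\right) \left(- \frac{7}{16 - 13} + 3476\right) = \left(489 + \frac{1}{27 \cdot \frac{1}{14} \left(\left(-3\right)^{2} + 24\right) + 2374}\right) \left(- \frac{7}{3} + 3476\right) = \left(489 + \frac{1}{\frac{27 \left(9 + 24\right)}{14} + 2374}\right) \left(\left(-7\right) \frac{1}{3} + 3476\right) = \left(489 + \frac{1}{\frac{27}{14} \cdot 33 + 2374}\right) \left(- \frac{7}{3} + 3476\right) = \left(489 + \frac{1}{\frac{891}{14} + 2374}\right) \frac{10421}{3} = \left(489 + \frac{1}{\frac{34127}{14}}\right) \frac{10421}{3} = \left(489 + \frac{14}{34127}\right) \frac{10421}{3} = \frac{16688117}{34127} \cdot \frac{10421}{3} = \frac{173906867257}{102381}$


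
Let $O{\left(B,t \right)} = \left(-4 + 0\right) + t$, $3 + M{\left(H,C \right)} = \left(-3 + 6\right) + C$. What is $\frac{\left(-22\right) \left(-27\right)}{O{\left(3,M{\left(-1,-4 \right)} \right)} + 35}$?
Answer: $22$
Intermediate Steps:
$M{\left(H,C \right)} = C$ ($M{\left(H,C \right)} = -3 + \left(\left(-3 + 6\right) + C\right) = -3 + \left(3 + C\right) = C$)
$O{\left(B,t \right)} = -4 + t$
$\frac{\left(-22\right) \left(-27\right)}{O{\left(3,M{\left(-1,-4 \right)} \right)} + 35} = \frac{\left(-22\right) \left(-27\right)}{\left(-4 - 4\right) + 35} = \frac{594}{-8 + 35} = \frac{594}{27} = 594 \cdot \frac{1}{27} = 22$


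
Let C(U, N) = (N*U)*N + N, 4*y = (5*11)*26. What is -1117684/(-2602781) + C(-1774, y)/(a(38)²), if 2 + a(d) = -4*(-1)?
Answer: -295061571951297/5205562 ≈ -5.6682e+7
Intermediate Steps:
y = 715/2 (y = ((5*11)*26)/4 = (55*26)/4 = (¼)*1430 = 715/2 ≈ 357.50)
C(U, N) = N + U*N² (C(U, N) = U*N² + N = N + U*N²)
a(d) = 2 (a(d) = -2 - 4*(-1) = -2 + 4 = 2)
-1117684/(-2602781) + C(-1774, y)/(a(38)²) = -1117684/(-2602781) + (715*(1 + (715/2)*(-1774))/2)/(2²) = -1117684*(-1/2602781) + (715*(1 - 634205)/2)/4 = 1117684/2602781 + ((715/2)*(-634204))*(¼) = 1117684/2602781 - 226727930*¼ = 1117684/2602781 - 113363965/2 = -295061571951297/5205562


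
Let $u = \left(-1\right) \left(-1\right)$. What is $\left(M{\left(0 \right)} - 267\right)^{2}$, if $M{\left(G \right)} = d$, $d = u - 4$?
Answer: $72900$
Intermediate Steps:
$u = 1$
$d = -3$ ($d = 1 - 4 = -3$)
$M{\left(G \right)} = -3$
$\left(M{\left(0 \right)} - 267\right)^{2} = \left(-3 - 267\right)^{2} = \left(-270\right)^{2} = 72900$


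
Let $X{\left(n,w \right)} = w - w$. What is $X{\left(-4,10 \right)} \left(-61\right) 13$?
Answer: $0$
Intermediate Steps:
$X{\left(n,w \right)} = 0$
$X{\left(-4,10 \right)} \left(-61\right) 13 = 0 \left(-61\right) 13 = 0 \cdot 13 = 0$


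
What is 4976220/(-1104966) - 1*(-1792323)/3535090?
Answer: -200140122869/50078900730 ≈ -3.9965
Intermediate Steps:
4976220/(-1104966) - 1*(-1792323)/3535090 = 4976220*(-1/1104966) + 1792323*(1/3535090) = -829370/184161 + 137871/271930 = -200140122869/50078900730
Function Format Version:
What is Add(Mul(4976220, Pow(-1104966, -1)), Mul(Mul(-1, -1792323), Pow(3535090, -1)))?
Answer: Rational(-200140122869, 50078900730) ≈ -3.9965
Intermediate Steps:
Add(Mul(4976220, Pow(-1104966, -1)), Mul(Mul(-1, -1792323), Pow(3535090, -1))) = Add(Mul(4976220, Rational(-1, 1104966)), Mul(1792323, Rational(1, 3535090))) = Add(Rational(-829370, 184161), Rational(137871, 271930)) = Rational(-200140122869, 50078900730)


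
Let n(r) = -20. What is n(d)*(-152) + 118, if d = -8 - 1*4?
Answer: 3158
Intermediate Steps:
d = -12 (d = -8 - 4 = -12)
n(d)*(-152) + 118 = -20*(-152) + 118 = 3040 + 118 = 3158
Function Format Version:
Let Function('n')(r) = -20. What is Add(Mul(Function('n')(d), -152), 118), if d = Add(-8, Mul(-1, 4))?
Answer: 3158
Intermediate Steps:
d = -12 (d = Add(-8, -4) = -12)
Add(Mul(Function('n')(d), -152), 118) = Add(Mul(-20, -152), 118) = Add(3040, 118) = 3158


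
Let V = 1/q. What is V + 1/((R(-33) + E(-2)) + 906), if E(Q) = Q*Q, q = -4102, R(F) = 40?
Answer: 788/974225 ≈ 0.00080885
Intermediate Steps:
E(Q) = Q²
V = -1/4102 (V = 1/(-4102) = -1/4102 ≈ -0.00024378)
V + 1/((R(-33) + E(-2)) + 906) = -1/4102 + 1/((40 + (-2)²) + 906) = -1/4102 + 1/((40 + 4) + 906) = -1/4102 + 1/(44 + 906) = -1/4102 + 1/950 = 788/974225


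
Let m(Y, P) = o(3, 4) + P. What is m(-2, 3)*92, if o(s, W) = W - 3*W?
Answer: -460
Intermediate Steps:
o(s, W) = -2*W
m(Y, P) = -8 + P (m(Y, P) = -2*4 + P = -8 + P)
m(-2, 3)*92 = (-8 + 3)*92 = -5*92 = -460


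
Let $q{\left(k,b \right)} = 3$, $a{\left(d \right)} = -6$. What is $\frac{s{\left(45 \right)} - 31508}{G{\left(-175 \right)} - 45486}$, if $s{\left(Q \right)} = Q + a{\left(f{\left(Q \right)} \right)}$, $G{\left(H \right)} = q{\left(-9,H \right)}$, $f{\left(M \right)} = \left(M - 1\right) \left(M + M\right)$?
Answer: $\frac{31469}{45483} \approx 0.69188$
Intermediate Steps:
$f{\left(M \right)} = 2 M \left(-1 + M\right)$ ($f{\left(M \right)} = \left(-1 + M\right) 2 M = 2 M \left(-1 + M\right)$)
$G{\left(H \right)} = 3$
$s{\left(Q \right)} = -6 + Q$ ($s{\left(Q \right)} = Q - 6 = -6 + Q$)
$\frac{s{\left(45 \right)} - 31508}{G{\left(-175 \right)} - 45486} = \frac{\left(-6 + 45\right) - 31508}{3 - 45486} = \frac{39 - 31508}{-45483} = \left(-31469\right) \left(- \frac{1}{45483}\right) = \frac{31469}{45483}$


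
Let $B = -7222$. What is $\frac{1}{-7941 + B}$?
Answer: $- \frac{1}{15163} \approx -6.595 \cdot 10^{-5}$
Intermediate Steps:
$\frac{1}{-7941 + B} = \frac{1}{-7941 - 7222} = \frac{1}{-15163} = - \frac{1}{15163}$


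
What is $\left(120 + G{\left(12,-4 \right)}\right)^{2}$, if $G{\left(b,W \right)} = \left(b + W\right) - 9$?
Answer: $14161$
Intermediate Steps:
$G{\left(b,W \right)} = -9 + W + b$ ($G{\left(b,W \right)} = \left(W + b\right) - 9 = -9 + W + b$)
$\left(120 + G{\left(12,-4 \right)}\right)^{2} = \left(120 - 1\right)^{2} = 119^{2} = 14161$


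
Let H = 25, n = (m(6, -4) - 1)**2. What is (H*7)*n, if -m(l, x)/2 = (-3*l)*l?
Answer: 8089375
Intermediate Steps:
m(l, x) = 6*l**2 (m(l, x) = -2*(-3*l)*l = -(-6)*l**2 = 6*l**2)
n = 46225 (n = (6*6**2 - 1)**2 = (6*36 - 1)**2 = (216 - 1)**2 = 215**2 = 46225)
(H*7)*n = (25*7)*46225 = 175*46225 = 8089375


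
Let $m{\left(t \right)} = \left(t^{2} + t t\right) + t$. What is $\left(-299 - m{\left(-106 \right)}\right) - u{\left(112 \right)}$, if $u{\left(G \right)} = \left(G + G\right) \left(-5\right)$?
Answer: $-21545$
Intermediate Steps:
$u{\left(G \right)} = - 10 G$ ($u{\left(G \right)} = 2 G \left(-5\right) = - 10 G$)
$m{\left(t \right)} = t + 2 t^{2}$ ($m{\left(t \right)} = \left(t^{2} + t^{2}\right) + t = 2 t^{2} + t = t + 2 t^{2}$)
$\left(-299 - m{\left(-106 \right)}\right) - u{\left(112 \right)} = \left(-299 - - 106 \left(1 + 2 \left(-106\right)\right)\right) - \left(-10\right) 112 = \left(-299 - - 106 \left(1 - 212\right)\right) - -1120 = \left(-299 - \left(-106\right) \left(-211\right)\right) + 1120 = \left(-299 - 22366\right) + 1120 = -22665 + 1120 = -21545$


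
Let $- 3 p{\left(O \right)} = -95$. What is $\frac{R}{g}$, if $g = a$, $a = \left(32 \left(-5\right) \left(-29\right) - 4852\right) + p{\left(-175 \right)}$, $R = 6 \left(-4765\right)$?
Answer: $\frac{85770}{541} \approx 158.54$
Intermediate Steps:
$p{\left(O \right)} = \frac{95}{3}$ ($p{\left(O \right)} = \left(- \frac{1}{3}\right) \left(-95\right) = \frac{95}{3}$)
$R = -28590$
$a = - \frac{541}{3}$ ($a = \left(32 \left(-5\right) \left(-29\right) - 4852\right) + \frac{95}{3} = \left(\left(-160\right) \left(-29\right) - 4852\right) + \frac{95}{3} = \left(4640 - 4852\right) + \frac{95}{3} = -212 + \frac{95}{3} = - \frac{541}{3} \approx -180.33$)
$g = - \frac{541}{3} \approx -180.33$
$\frac{R}{g} = - \frac{28590}{- \frac{541}{3}} = \left(-28590\right) \left(- \frac{3}{541}\right) = \frac{85770}{541}$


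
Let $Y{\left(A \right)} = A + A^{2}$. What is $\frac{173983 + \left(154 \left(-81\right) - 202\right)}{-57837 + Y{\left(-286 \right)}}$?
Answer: $\frac{53769}{7891} \approx 6.814$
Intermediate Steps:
$\frac{173983 + \left(154 \left(-81\right) - 202\right)}{-57837 + Y{\left(-286 \right)}} = \frac{173983 + \left(154 \left(-81\right) - 202\right)}{-57837 - 286 \left(1 - 286\right)} = \frac{173983 - 12676}{-57837 - -81510} = \frac{173983 - 12676}{-57837 + 81510} = \frac{161307}{23673} = 161307 \cdot \frac{1}{23673} = \frac{53769}{7891}$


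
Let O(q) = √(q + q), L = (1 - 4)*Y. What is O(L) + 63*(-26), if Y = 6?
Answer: -1638 + 6*I ≈ -1638.0 + 6.0*I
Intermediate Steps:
L = -18 (L = (1 - 4)*6 = -3*6 = -18)
O(q) = √2*√q (O(q) = √(2*q) = √2*√q)
O(L) + 63*(-26) = √2*√(-18) + 63*(-26) = √2*(3*I*√2) - 1638 = 6*I - 1638 = -1638 + 6*I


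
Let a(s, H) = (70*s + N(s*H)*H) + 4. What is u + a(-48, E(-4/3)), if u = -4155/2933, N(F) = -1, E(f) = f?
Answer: -29530177/8799 ≈ -3356.1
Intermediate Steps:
u = -4155/2933 (u = -4155*1/2933 = -4155/2933 ≈ -1.4166)
a(s, H) = 4 - H + 70*s (a(s, H) = (70*s - H) + 4 = (-H + 70*s) + 4 = 4 - H + 70*s)
u + a(-48, E(-4/3)) = -4155/2933 + (4 - (-4)/3 + 70*(-48)) = -4155/2933 + (4 - (-4)/3 - 3360) = -4155/2933 + (4 - 1*(-4/3) - 3360) = -4155/2933 + (4 + 4/3 - 3360) = -4155/2933 - 10064/3 = -29530177/8799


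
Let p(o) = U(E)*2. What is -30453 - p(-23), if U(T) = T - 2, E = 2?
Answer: -30453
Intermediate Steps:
U(T) = -2 + T
p(o) = 0 (p(o) = (-2 + 2)*2 = 0*2 = 0)
-30453 - p(-23) = -30453 - 1*0 = -30453 + 0 = -30453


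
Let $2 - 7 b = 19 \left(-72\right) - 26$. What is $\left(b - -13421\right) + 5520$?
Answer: $\frac{133983}{7} \approx 19140.0$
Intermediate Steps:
$b = \frac{1396}{7}$ ($b = \frac{2}{7} - \frac{19 \left(-72\right) - 26}{7} = \frac{2}{7} - \frac{-1368 - 26}{7} = \frac{2}{7} - - \frac{1394}{7} = \frac{2}{7} + \frac{1394}{7} = \frac{1396}{7} \approx 199.43$)
$\left(b - -13421\right) + 5520 = \left(\frac{1396}{7} - -13421\right) + 5520 = \left(\frac{1396}{7} + 13421\right) + 5520 = \frac{95343}{7} + 5520 = \frac{133983}{7}$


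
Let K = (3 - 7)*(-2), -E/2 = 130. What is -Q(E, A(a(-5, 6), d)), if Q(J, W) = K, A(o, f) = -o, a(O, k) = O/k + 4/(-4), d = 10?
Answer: -8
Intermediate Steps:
a(O, k) = -1 + O/k (a(O, k) = O/k + 4*(-1/4) = O/k - 1 = -1 + O/k)
E = -260 (E = -2*130 = -260)
K = 8 (K = -4*(-2) = 8)
Q(J, W) = 8
-Q(E, A(a(-5, 6), d)) = -1*8 = -8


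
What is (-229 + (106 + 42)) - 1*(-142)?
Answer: 61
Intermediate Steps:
(-229 + (106 + 42)) - 1*(-142) = (-229 + 148) + 142 = -81 + 142 = 61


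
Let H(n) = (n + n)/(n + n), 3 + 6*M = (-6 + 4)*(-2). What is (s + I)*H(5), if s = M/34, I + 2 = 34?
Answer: 6529/204 ≈ 32.005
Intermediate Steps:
M = 1/6 (M = -1/2 + ((-6 + 4)*(-2))/6 = -1/2 + (-2*(-2))/6 = -1/2 + (1/6)*4 = -1/2 + 2/3 = 1/6 ≈ 0.16667)
H(n) = 1 (H(n) = (2*n)/((2*n)) = (2*n)*(1/(2*n)) = 1)
I = 32 (I = -2 + 34 = 32)
s = 1/204 (s = (1/6)/34 = (1/6)*(1/34) = 1/204 ≈ 0.0049020)
(s + I)*H(5) = (1/204 + 32)*1 = (6529/204)*1 = 6529/204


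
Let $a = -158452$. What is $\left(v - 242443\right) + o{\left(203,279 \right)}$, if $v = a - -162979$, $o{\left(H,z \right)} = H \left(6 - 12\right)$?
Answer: $-239134$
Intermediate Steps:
$o{\left(H,z \right)} = - 6 H$ ($o{\left(H,z \right)} = H \left(-6\right) = - 6 H$)
$v = 4527$ ($v = -158452 - -162979 = -158452 + 162979 = 4527$)
$\left(v - 242443\right) + o{\left(203,279 \right)} = \left(4527 - 242443\right) - 1218 = -237916 - 1218 = -239134$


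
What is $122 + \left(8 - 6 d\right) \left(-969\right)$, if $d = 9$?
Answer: $44696$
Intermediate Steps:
$122 + \left(8 - 6 d\right) \left(-969\right) = 122 + \left(8 - 54\right) \left(-969\right) = 122 - -44574 = 122 + 44574 = 44696$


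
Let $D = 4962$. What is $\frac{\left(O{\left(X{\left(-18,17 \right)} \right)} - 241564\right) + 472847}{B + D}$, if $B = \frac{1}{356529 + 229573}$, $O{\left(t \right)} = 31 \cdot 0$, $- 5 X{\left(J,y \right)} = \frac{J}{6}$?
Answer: $\frac{10427340682}{223710625} \approx 46.611$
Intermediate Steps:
$X{\left(J,y \right)} = - \frac{J}{30}$ ($X{\left(J,y \right)} = - \frac{J \frac{1}{6}}{5} = - \frac{\frac{1}{6} J}{5} = - \frac{J}{30}$)
$O{\left(t \right)} = 0$
$B = \frac{1}{586102} \approx 1.7062 \cdot 10^{-6}$
$\frac{\left(O{\left(X{\left(-18,17 \right)} \right)} - 241564\right) + 472847}{B + D} = \frac{\left(0 - 241564\right) + 472847}{\frac{1}{586102} + 4962} = \frac{\left(0 - 241564\right) + 472847}{\frac{2908238125}{586102}} = \left(-241564 + 472847\right) \frac{586102}{2908238125} = 231283 \cdot \frac{586102}{2908238125} = \frac{10427340682}{223710625}$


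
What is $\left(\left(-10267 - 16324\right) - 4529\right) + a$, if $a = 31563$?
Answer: $443$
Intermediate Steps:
$\left(\left(-10267 - 16324\right) - 4529\right) + a = \left(\left(-10267 - 16324\right) - 4529\right) + 31563 = \left(-26591 - 4529\right) + 31563 = -31120 + 31563 = 443$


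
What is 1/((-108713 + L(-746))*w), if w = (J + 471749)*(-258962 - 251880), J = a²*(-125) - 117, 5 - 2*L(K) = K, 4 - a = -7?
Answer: 1/25264624475803725 ≈ 3.9581e-17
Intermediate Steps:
a = 11 (a = 4 - 1*(-7) = 4 + 7 = 11)
L(K) = 5/2 - K/2
J = -15242 (J = 11²*(-125) - 117 = 121*(-125) - 117 = -15125 - 117 = -15242)
w = -233202948894 (w = (-15242 + 471749)*(-258962 - 251880) = 456507*(-510842) = -233202948894)
1/((-108713 + L(-746))*w) = 1/((-108713 + (5/2 - ½*(-746)))*(-233202948894)) = -1/233202948894/(-108713 + (5/2 + 373)) = -1/233202948894/(-108713 + 751/2) = -1/233202948894/(-216675/2) = -2/216675*(-1/233202948894) = 1/25264624475803725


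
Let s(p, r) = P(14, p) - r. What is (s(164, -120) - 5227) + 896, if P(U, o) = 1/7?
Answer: -29476/7 ≈ -4210.9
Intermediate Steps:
P(U, o) = ⅐
s(p, r) = ⅐ - r
(s(164, -120) - 5227) + 896 = ((⅐ - 1*(-120)) - 5227) + 896 = ((⅐ + 120) - 5227) + 896 = (841/7 - 5227) + 896 = -35748/7 + 896 = -29476/7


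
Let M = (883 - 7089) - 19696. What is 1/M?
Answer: -1/25902 ≈ -3.8607e-5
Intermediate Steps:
M = -25902 (M = -6206 - 19696 = -25902)
1/M = 1/(-25902) = -1/25902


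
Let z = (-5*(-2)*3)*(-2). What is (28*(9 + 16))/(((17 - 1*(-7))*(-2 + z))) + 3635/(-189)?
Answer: -461765/23436 ≈ -19.703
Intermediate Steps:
z = -60 (z = (10*3)*(-2) = 30*(-2) = -60)
(28*(9 + 16))/(((17 - 1*(-7))*(-2 + z))) + 3635/(-189) = (28*(9 + 16))/(((17 - 1*(-7))*(-2 - 60))) + 3635/(-189) = (28*25)/(((17 + 7)*(-62))) + 3635*(-1/189) = 700/((24*(-62))) - 3635/189 = 700/(-1488) - 3635/189 = 700*(-1/1488) - 3635/189 = -175/372 - 3635/189 = -461765/23436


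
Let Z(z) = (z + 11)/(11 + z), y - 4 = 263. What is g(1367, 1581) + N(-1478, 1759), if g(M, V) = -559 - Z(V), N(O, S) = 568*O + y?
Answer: -839797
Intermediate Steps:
y = 267 (y = 4 + 263 = 267)
N(O, S) = 267 + 568*O (N(O, S) = 568*O + 267 = 267 + 568*O)
Z(z) = 1 (Z(z) = (11 + z)/(11 + z) = 1)
g(M, V) = -560 (g(M, V) = -559 - 1*1 = -559 - 1 = -560)
g(1367, 1581) + N(-1478, 1759) = -560 + (267 + 568*(-1478)) = -560 + (267 - 839504) = -560 - 839237 = -839797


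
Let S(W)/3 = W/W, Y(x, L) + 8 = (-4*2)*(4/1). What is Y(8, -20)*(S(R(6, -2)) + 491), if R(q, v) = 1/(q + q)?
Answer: -19760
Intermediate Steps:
Y(x, L) = -40 (Y(x, L) = -8 + (-4*2)*(4/1) = -8 - 32 = -40)
R(q, v) = 1/(2*q)
S(W) = 3 (S(W) = 3*(W/W) = 3*1 = 3)
Y(8, -20)*(S(R(6, -2)) + 491) = -40*(3 + 491) = -40*494 = -19760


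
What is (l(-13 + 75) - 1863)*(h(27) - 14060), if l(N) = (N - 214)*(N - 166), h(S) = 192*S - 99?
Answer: -125156375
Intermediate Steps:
h(S) = -99 + 192*S
l(N) = (-214 + N)*(-166 + N)
(l(-13 + 75) - 1863)*(h(27) - 14060) = ((35524 + (-13 + 75)**2 - 380*(-13 + 75)) - 1863)*((-99 + 192*27) - 14060) = ((35524 + 62**2 - 380*62) - 1863)*((-99 + 5184) - 14060) = ((35524 + 3844 - 23560) - 1863)*(5085 - 14060) = (15808 - 1863)*(-8975) = 13945*(-8975) = -125156375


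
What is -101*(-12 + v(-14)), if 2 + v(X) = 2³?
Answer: 606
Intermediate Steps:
v(X) = 6 (v(X) = -2 + 2³ = -2 + 8 = 6)
-101*(-12 + v(-14)) = -101*(-12 + 6) = -101*(-6) = 606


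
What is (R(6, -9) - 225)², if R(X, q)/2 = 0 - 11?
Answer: 61009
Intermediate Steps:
R(X, q) = -22 (R(X, q) = 2*(0 - 11) = 2*(-11) = -22)
(R(6, -9) - 225)² = (-22 - 225)² = (-247)² = 61009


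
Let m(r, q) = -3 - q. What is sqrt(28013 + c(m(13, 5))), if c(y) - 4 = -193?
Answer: 4*sqrt(1739) ≈ 166.81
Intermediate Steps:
c(y) = -189 (c(y) = 4 - 193 = -189)
sqrt(28013 + c(m(13, 5))) = sqrt(28013 - 189) = sqrt(27824) = 4*sqrt(1739)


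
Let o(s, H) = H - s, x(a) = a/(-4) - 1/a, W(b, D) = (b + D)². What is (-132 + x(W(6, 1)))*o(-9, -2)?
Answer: -28277/28 ≈ -1009.9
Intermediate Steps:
W(b, D) = (D + b)²
x(a) = -1/a - a/4 (x(a) = a*(-¼) - 1/a = -a/4 - 1/a = -1/a - a/4)
(-132 + x(W(6, 1)))*o(-9, -2) = (-132 + (-1/((1 + 6)²) - (1 + 6)²/4))*(-2 - 1*(-9)) = (-132 + (-1/(7²) - ¼*7²))*(-2 + 9) = (-132 + (-1/49 - ¼*49))*7 = (-132 + (-1*1/49 - 49/4))*7 = (-132 + (-1/49 - 49/4))*7 = (-132 - 2405/196)*7 = -28277/196*7 = -28277/28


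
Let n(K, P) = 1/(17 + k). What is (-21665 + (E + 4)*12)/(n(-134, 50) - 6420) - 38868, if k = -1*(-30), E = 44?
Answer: -11727000269/301739 ≈ -38865.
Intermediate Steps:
k = 30
n(K, P) = 1/47 (n(K, P) = 1/(17 + 30) = 1/47)
(-21665 + (E + 4)*12)/(n(-134, 50) - 6420) - 38868 = (-21665 + (44 + 4)*12)/(1/47 - 6420) - 38868 = (-21665 + 48*12)/(-301739/47) - 38868 = (-21665 + 576)*(-47/301739) - 38868 = -21089*(-47/301739) - 38868 = 991183/301739 - 38868 = -11727000269/301739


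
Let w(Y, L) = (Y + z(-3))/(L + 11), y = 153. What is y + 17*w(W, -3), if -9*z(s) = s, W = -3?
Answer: 442/3 ≈ 147.33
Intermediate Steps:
z(s) = -s/9
w(Y, L) = (⅓ + Y)/(11 + L) (w(Y, L) = (Y - ⅑*(-3))/(L + 11) = (Y + ⅓)/(11 + L) = (⅓ + Y)/(11 + L))
y + 17*w(W, -3) = 153 + 17*((⅓ - 3)/(11 - 3)) = 153 + 17*(-8/3/8) = 153 + 17*((⅛)*(-8/3)) = 153 + 17*(-⅓) = 153 - 17/3 = 442/3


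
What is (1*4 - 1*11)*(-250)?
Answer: 1750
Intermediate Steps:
(1*4 - 1*11)*(-250) = (4 - 11)*(-250) = -7*(-250) = 1750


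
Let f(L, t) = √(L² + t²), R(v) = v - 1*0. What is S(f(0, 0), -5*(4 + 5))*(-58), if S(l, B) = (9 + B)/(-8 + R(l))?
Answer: -261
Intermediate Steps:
R(v) = v (R(v) = v + 0 = v)
S(l, B) = (9 + B)/(-8 + l)
S(f(0, 0), -5*(4 + 5))*(-58) = ((9 - 5*(4 + 5))/(-8 + √(0² + 0²)))*(-58) = ((9 - 5*9)/(-8 + √(0 + 0)))*(-58) = ((9 - 45)/(-8 + √0))*(-58) = (-36/(-8 + 0))*(-58) = (-36/(-8))*(-58) = -⅛*(-36)*(-58) = (9/2)*(-58) = -261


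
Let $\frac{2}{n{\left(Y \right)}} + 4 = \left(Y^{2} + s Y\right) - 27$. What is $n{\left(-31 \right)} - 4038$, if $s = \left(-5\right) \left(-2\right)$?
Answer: $- \frac{1251779}{310} \approx -4038.0$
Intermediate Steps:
$s = 10$
$n{\left(Y \right)} = \frac{2}{-31 + Y^{2} + 10 Y}$ ($n{\left(Y \right)} = \frac{2}{-4 - \left(27 - Y^{2} - 10 Y\right)} = \frac{2}{-4 + \left(-27 + Y^{2} + 10 Y\right)} = \frac{2}{-31 + Y^{2} + 10 Y}$)
$n{\left(-31 \right)} - 4038 = \frac{2}{-31 + \left(-31\right)^{2} + 10 \left(-31\right)} - 4038 = \frac{2}{-31 + 961 - 310} - 4038 = \frac{2}{620} - 4038 = 2 \cdot \frac{1}{620} - 4038 = \frac{1}{310} - 4038 = - \frac{1251779}{310}$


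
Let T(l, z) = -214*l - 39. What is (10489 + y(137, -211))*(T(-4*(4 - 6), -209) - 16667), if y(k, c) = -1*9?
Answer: -193020640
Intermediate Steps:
y(k, c) = -9
T(l, z) = -39 - 214*l
(10489 + y(137, -211))*(T(-4*(4 - 6), -209) - 16667) = (10489 - 9)*((-39 - (-856)*(4 - 6)) - 16667) = 10480*((-39 - (-856)*(-2)) - 16667) = 10480*((-39 - 214*8) - 16667) = 10480*((-39 - 1712) - 16667) = 10480*(-1751 - 16667) = 10480*(-18418) = -193020640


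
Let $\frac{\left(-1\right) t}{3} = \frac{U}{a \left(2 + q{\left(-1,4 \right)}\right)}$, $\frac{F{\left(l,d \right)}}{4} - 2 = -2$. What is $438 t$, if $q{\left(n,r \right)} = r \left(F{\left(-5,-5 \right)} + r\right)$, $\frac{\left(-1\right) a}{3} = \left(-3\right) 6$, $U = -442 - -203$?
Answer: $\frac{17447}{54} \approx 323.09$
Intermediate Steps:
$F{\left(l,d \right)} = 0$ ($F{\left(l,d \right)} = 8 + 4 \left(-2\right) = 8 - 8 = 0$)
$U = -239$ ($U = -442 + 203 = -239$)
$a = 54$ ($a = - 3 \left(\left(-3\right) 6\right) = \left(-3\right) \left(-18\right) = 54$)
$q{\left(n,r \right)} = r^{2}$ ($q{\left(n,r \right)} = r \left(0 + r\right) = r r = r^{2}$)
$t = \frac{239}{324}$ ($t = - 3 \left(- \frac{239}{54 \left(2 + 4^{2}\right)}\right) = - 3 \left(- \frac{239}{54 \left(2 + 16\right)}\right) = - 3 \left(- \frac{239}{54 \cdot 18}\right) = - 3 \left(- \frac{239}{972}\right) = - 3 \left(\left(-239\right) \frac{1}{972}\right) = \left(-3\right) \left(- \frac{239}{972}\right) = \frac{239}{324} \approx 0.73765$)
$438 t = 438 \cdot \frac{239}{324} = \frac{17447}{54}$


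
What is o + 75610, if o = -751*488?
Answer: -290878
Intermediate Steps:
o = -366488
o + 75610 = -366488 + 75610 = -290878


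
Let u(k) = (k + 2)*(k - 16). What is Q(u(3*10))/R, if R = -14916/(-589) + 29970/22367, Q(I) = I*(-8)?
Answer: -23608100096/175639251 ≈ -134.41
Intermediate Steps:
u(k) = (-16 + k)*(2 + k) (u(k) = (2 + k)*(-16 + k) = (-16 + k)*(2 + k))
Q(I) = -8*I
R = 351278502/13174163 (R = -14916*(-1/589) + 29970*(1/22367) = 14916/589 + 29970/22367 = 351278502/13174163 ≈ 26.664)
Q(u(3*10))/R = (-8*(-32 + (3*10)² - 42*10))/(351278502/13174163) = -8*(-32 + 30² - 14*30)*(13174163/351278502) = -8*(-32 + 900 - 420)*(13174163/351278502) = -8*448*(13174163/351278502) = -3584*13174163/351278502 = -23608100096/175639251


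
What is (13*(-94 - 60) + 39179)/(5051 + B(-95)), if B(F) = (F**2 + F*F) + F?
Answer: 37177/23006 ≈ 1.6160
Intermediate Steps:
B(F) = F + 2*F**2 (B(F) = (F**2 + F**2) + F = 2*F**2 + F = F + 2*F**2)
(13*(-94 - 60) + 39179)/(5051 + B(-95)) = (13*(-94 - 60) + 39179)/(5051 - 95*(1 + 2*(-95))) = (13*(-154) + 39179)/(5051 - 95*(1 - 190)) = (-2002 + 39179)/(5051 - 95*(-189)) = 37177/(5051 + 17955) = 37177/23006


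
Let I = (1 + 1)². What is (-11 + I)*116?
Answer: -812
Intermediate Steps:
I = 4 (I = 2² = 4)
(-11 + I)*116 = (-11 + 4)*116 = -7*116 = -812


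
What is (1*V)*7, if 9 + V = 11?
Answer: 14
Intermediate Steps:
V = 2 (V = -9 + 11 = 2)
(1*V)*7 = (1*2)*7 = 2*7 = 14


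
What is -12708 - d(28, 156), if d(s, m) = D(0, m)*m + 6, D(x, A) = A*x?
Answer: -12714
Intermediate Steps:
d(s, m) = 6 (d(s, m) = (m*0)*m + 6 = 0*m + 6 = 0 + 6 = 6)
-12708 - d(28, 156) = -12708 - 1*6 = -12708 - 6 = -12714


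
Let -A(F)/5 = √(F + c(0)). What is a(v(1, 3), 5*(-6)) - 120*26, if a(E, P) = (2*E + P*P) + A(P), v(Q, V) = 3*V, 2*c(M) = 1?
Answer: -2202 - 5*I*√118/2 ≈ -2202.0 - 27.157*I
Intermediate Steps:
c(M) = ½ (c(M) = (½)*1 = ½)
A(F) = -5*√(½ + F) (A(F) = -5*√(F + ½) = -5*√(½ + F))
a(E, P) = P² + 2*E - 5*√(2 + 4*P)/2 (a(E, P) = (2*E + P*P) - 5*√(2 + 4*P)/2 = (2*E + P²) - 5*√(2 + 4*P)/2 = (P² + 2*E) - 5*√(2 + 4*P)/2 = P² + 2*E - 5*√(2 + 4*P)/2)
a(v(1, 3), 5*(-6)) - 120*26 = ((5*(-6))² + 2*(3*3) - 5*√(2 + 4*(5*(-6)))/2) - 120*26 = ((-30)² + 2*9 - 5*√(2 + 4*(-30))/2) - 3120 = (900 + 18 - 5*√(2 - 120)/2) - 3120 = (900 + 18 - 5*I*√118/2) - 3120 = (918 - 5*I*√118/2) - 3120 = -2202 - 5*I*√118/2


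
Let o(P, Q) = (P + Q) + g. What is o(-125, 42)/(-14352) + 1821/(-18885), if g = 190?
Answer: -9385229/90345840 ≈ -0.10388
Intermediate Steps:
o(P, Q) = 190 + P + Q (o(P, Q) = (P + Q) + 190 = 190 + P + Q)
o(-125, 42)/(-14352) + 1821/(-18885) = (190 - 125 + 42)/(-14352) + 1821/(-18885) = 107*(-1/14352) + 1821*(-1/18885) = -107/14352 - 607/6295 = -9385229/90345840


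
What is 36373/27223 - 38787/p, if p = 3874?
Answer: -914989499/105461902 ≈ -8.6760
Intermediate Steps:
36373/27223 - 38787/p = 36373/27223 - 38787/3874 = -914989499/105461902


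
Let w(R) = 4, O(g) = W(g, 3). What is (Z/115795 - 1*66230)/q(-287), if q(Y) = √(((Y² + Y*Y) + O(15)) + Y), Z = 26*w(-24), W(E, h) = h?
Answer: -1278183791*√164454/3173825155 ≈ -163.32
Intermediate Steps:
O(g) = 3
Z = 104 (Z = 26*4 = 104)
q(Y) = √(3 + Y + 2*Y²) (q(Y) = √(((Y² + Y*Y) + 3) + Y) = √(((Y² + Y²) + 3) + Y) = √((2*Y² + 3) + Y) = √((3 + 2*Y²) + Y) = √(3 + Y + 2*Y²))
(Z/115795 - 1*66230)/q(-287) = (104/115795 - 1*66230)/(√(3 - 287 + 2*(-287)²)) = (104*(1/115795) - 66230)/(√(3 - 287 + 2*82369)) = (104/115795 - 66230)/(√(3 - 287 + 164738)) = -7669102746*√164454/164454/115795 = -1278183791*√164454/3173825155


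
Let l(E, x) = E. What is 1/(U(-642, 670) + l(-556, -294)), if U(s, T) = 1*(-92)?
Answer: -1/648 ≈ -0.0015432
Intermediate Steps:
U(s, T) = -92
1/(U(-642, 670) + l(-556, -294)) = 1/(-92 - 556) = 1/(-648) = -1/648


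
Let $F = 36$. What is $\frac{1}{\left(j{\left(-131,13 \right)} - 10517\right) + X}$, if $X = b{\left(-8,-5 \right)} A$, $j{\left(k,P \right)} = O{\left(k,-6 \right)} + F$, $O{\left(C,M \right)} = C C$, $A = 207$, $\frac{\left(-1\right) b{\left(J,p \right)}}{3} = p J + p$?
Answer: $- \frac{1}{15055} \approx -6.6423 \cdot 10^{-5}$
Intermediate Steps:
$b{\left(J,p \right)} = - 3 p - 3 J p$ ($b{\left(J,p \right)} = - 3 \left(p J + p\right) = - 3 \left(J p + p\right) = - 3 \left(p + J p\right) = - 3 p - 3 J p$)
$O{\left(C,M \right)} = C^{2}$
$j{\left(k,P \right)} = 36 + k^{2}$ ($j{\left(k,P \right)} = k^{2} + 36 = 36 + k^{2}$)
$X = -21735$ ($X = \left(-3\right) \left(-5\right) \left(1 - 8\right) 207 = \left(-3\right) \left(-5\right) \left(-7\right) 207 = \left(-105\right) 207 = -21735$)
$\frac{1}{\left(j{\left(-131,13 \right)} - 10517\right) + X} = \frac{1}{\left(\left(36 + \left(-131\right)^{2}\right) - 10517\right) - 21735} = \frac{1}{\left(\left(36 + 17161\right) - 10517\right) - 21735} = \frac{1}{\left(17197 - 10517\right) - 21735} = \frac{1}{6680 - 21735} = \frac{1}{-15055} = - \frac{1}{15055}$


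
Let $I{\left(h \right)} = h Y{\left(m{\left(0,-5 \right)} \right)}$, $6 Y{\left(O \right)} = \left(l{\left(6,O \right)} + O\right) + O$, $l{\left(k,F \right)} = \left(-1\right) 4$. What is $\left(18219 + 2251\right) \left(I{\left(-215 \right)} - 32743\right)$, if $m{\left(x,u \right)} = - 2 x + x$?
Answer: $- \frac{2001945530}{3} \approx -6.6732 \cdot 10^{8}$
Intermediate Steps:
$l{\left(k,F \right)} = -4$
$m{\left(x,u \right)} = - x$
$Y{\left(O \right)} = - \frac{2}{3} + \frac{O}{3}$ ($Y{\left(O \right)} = \frac{\left(-4 + O\right) + O}{6} = \frac{-4 + 2 O}{6} = - \frac{2}{3} + \frac{O}{3}$)
$I{\left(h \right)} = - \frac{2 h}{3}$ ($I{\left(h \right)} = h \left(- \frac{2}{3} + \frac{\left(-1\right) 0}{3}\right) = h \left(- \frac{2}{3} + \frac{1}{3} \cdot 0\right) = h \left(- \frac{2}{3} + 0\right) = h \left(- \frac{2}{3}\right) = - \frac{2 h}{3}$)
$\left(18219 + 2251\right) \left(I{\left(-215 \right)} - 32743\right) = \left(18219 + 2251\right) \left(\left(- \frac{2}{3}\right) \left(-215\right) - 32743\right) = 20470 \left(\frac{430}{3} - 32743\right) = 20470 \left(- \frac{97799}{3}\right) = - \frac{2001945530}{3}$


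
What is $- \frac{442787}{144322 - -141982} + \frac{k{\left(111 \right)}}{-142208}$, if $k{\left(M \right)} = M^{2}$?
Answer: $- \frac{2077981415}{1272334976} \approx -1.6332$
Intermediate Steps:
$- \frac{442787}{144322 - -141982} + \frac{k{\left(111 \right)}}{-142208} = - \frac{442787}{144322 - -141982} + \frac{111^{2}}{-142208} = - \frac{442787}{144322 + 141982} + 12321 \left(- \frac{1}{142208}\right) = - \frac{442787}{286304} - \frac{12321}{142208} = - \frac{2077981415}{1272334976}$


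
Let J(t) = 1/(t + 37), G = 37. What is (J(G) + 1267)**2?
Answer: 8790750081/5476 ≈ 1.6053e+6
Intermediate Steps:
J(t) = 1/(37 + t)
(J(G) + 1267)**2 = (1/(37 + 37) + 1267)**2 = (1/74 + 1267)**2 = (93759/74)**2 = 8790750081/5476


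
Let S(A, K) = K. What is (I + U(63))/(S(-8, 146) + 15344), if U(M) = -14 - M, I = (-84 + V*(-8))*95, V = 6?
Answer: -12617/15490 ≈ -0.81453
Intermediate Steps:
I = -12540 (I = (-84 + 6*(-8))*95 = (-84 - 48)*95 = -132*95 = -12540)
(I + U(63))/(S(-8, 146) + 15344) = (-12540 + (-14 - 1*63))/(146 + 15344) = (-12540 + (-14 - 63))/15490 = (-12540 - 77)*(1/15490) = -12617*1/15490 = -12617/15490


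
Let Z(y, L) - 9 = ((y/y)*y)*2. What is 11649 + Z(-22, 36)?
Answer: 11614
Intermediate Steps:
Z(y, L) = 9 + 2*y (Z(y, L) = 9 + ((y/y)*y)*2 = 9 + (1*y)*2 = 9 + y*2 = 9 + 2*y)
11649 + Z(-22, 36) = 11649 + (9 + 2*(-22)) = 11649 + (9 - 44) = 11649 - 35 = 11614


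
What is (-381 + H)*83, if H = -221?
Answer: -49966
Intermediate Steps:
(-381 + H)*83 = (-381 - 221)*83 = -602*83 = -49966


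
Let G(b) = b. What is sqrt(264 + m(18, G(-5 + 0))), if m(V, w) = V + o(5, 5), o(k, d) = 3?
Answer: sqrt(285) ≈ 16.882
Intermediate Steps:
m(V, w) = 3 + V (m(V, w) = V + 3 = 3 + V)
sqrt(264 + m(18, G(-5 + 0))) = sqrt(264 + (3 + 18)) = sqrt(264 + 21) = sqrt(285)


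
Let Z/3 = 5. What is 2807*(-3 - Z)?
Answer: -50526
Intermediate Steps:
Z = 15 (Z = 3*5 = 15)
2807*(-3 - Z) = 2807*(-3 - 1*15) = 2807*(-3 - 15) = 2807*(-18) = -50526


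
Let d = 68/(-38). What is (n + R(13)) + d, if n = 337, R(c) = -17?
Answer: 6046/19 ≈ 318.21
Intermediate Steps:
d = -34/19 (d = 68*(-1/38) = -34/19 ≈ -1.7895)
(n + R(13)) + d = (337 - 17) - 34/19 = 320 - 34/19 = 6046/19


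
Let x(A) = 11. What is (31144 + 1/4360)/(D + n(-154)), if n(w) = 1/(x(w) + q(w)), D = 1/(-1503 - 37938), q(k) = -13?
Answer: -5355608236881/85985740 ≈ -62285.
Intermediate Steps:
D = -1/39441 (D = 1/(-39441) = -1/39441 ≈ -2.5354e-5)
n(w) = -½ (n(w) = 1/(11 - 13) = 1/(-2) = -½)
(31144 + 1/4360)/(D + n(-154)) = (31144 + 1/4360)/(-1/39441 - ½) = (31144 + 1/4360)/(-39443/78882) = (135787841/4360)*(-78882/39443) = -5355608236881/85985740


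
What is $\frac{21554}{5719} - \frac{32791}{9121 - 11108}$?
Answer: $\frac{230359527}{11363653} \approx 20.272$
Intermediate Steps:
$\frac{21554}{5719} - \frac{32791}{9121 - 11108} = 21554 \cdot \frac{1}{5719} - \frac{32791}{-1987} = \frac{21554}{5719} - - \frac{32791}{1987} = \frac{21554}{5719} + \frac{32791}{1987} = \frac{230359527}{11363653}$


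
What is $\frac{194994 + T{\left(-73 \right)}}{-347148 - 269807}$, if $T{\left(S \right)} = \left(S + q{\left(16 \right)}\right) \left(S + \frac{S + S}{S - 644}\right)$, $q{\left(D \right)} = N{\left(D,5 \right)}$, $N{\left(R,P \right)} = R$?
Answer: $- \frac{47595271}{147452245} \approx -0.32278$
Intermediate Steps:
$q{\left(D \right)} = D$
$T{\left(S \right)} = \left(16 + S\right) \left(S + \frac{2 S}{-644 + S}\right)$ ($T{\left(S \right)} = \left(S + 16\right) \left(S + \frac{S + S}{S - 644}\right) = \left(16 + S\right) \left(S + \frac{2 S}{-644 + S}\right)$)
$\frac{194994 + T{\left(-73 \right)}}{-347148 - 269807} = \frac{194994 - \frac{73 \left(-10272 + \left(-73\right)^{2} - -45698\right)}{-644 - 73}}{-347148 - 269807} = \frac{194994 - \frac{73 \left(-10272 + 5329 + 45698\right)}{-717}}{-347148 - 269807} = \frac{194994 - \left(- \frac{73}{717}\right) 40755}{-616955} = \left(194994 + \frac{991705}{239}\right) \left(- \frac{1}{616955}\right) = \frac{47595271}{239} \left(- \frac{1}{616955}\right) = - \frac{47595271}{147452245}$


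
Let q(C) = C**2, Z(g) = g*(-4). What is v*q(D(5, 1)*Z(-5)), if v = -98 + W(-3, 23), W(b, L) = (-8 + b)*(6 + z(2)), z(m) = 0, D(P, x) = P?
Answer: -1640000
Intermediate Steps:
Z(g) = -4*g
W(b, L) = -48 + 6*b (W(b, L) = (-8 + b)*(6 + 0) = (-8 + b)*6 = -48 + 6*b)
v = -164 (v = -98 + (-48 + 6*(-3)) = -98 + (-48 - 18) = -98 - 66 = -164)
v*q(D(5, 1)*Z(-5)) = -164*(5*(-4*(-5)))**2 = -164*(5*20)**2 = -164*100**2 = -164*10000 = -1640000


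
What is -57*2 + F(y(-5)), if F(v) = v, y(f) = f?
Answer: -119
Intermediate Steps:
-57*2 + F(y(-5)) = -57*2 - 5 = -114 - 5 = -119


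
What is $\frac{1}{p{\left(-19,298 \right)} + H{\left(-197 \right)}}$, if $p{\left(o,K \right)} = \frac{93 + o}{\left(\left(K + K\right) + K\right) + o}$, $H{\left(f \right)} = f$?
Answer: $- \frac{875}{172301} \approx -0.0050783$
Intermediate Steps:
$p{\left(o,K \right)} = \frac{93 + o}{o + 3 K}$ ($p{\left(o,K \right)} = \frac{93 + o}{\left(2 K + K\right) + o} = \frac{93 + o}{3 K + o} = \frac{93 + o}{o + 3 K}$)
$\frac{1}{p{\left(-19,298 \right)} + H{\left(-197 \right)}} = \frac{1}{\frac{93 - 19}{-19 + 3 \cdot 298} - 197} = \frac{1}{\frac{1}{-19 + 894} \cdot 74 - 197} = \frac{1}{\frac{1}{875} \cdot 74 - 197} = \frac{1}{\frac{74}{875} - 197} = \frac{1}{- \frac{172301}{875}} = - \frac{875}{172301}$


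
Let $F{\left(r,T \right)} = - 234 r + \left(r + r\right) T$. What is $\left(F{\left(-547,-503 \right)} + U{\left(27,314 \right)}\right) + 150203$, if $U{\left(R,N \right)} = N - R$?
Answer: $828770$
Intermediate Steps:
$F{\left(r,T \right)} = - 234 r + 2 T r$ ($F{\left(r,T \right)} = - 234 r + 2 r T = - 234 r + 2 T r$)
$\left(F{\left(-547,-503 \right)} + U{\left(27,314 \right)}\right) + 150203 = \left(2 \left(-547\right) \left(-117 - 503\right) + \left(314 - 27\right)\right) + 150203 = \left(2 \left(-547\right) \left(-620\right) + \left(314 - 27\right)\right) + 150203 = \left(678280 + 287\right) + 150203 = 678567 + 150203 = 828770$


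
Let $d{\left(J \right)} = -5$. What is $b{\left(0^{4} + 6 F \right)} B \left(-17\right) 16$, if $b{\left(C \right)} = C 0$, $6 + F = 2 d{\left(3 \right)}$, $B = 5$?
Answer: $0$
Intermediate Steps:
$F = -16$ ($F = -6 + 2 \left(-5\right) = -6 - 10 = -16$)
$b{\left(C \right)} = 0$
$b{\left(0^{4} + 6 F \right)} B \left(-17\right) 16 = 0 \cdot 5 \left(-17\right) 16 = 0 \left(\left(-85\right) 16\right) = 0 \left(-1360\right) = 0$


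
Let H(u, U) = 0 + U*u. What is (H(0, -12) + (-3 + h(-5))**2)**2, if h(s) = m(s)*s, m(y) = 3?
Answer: 104976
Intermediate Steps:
H(u, U) = U*u
h(s) = 3*s
(H(0, -12) + (-3 + h(-5))**2)**2 = (-12*0 + (-3 + 3*(-5))**2)**2 = (0 + (-3 - 15)**2)**2 = (0 + (-18)**2)**2 = (0 + 324)**2 = 324**2 = 104976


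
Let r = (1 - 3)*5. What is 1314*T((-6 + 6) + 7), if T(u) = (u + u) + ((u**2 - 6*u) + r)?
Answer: 14454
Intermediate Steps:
r = -10 (r = -2*5 = -10)
T(u) = -10 + u**2 - 4*u (T(u) = (u + u) + ((u**2 - 6*u) - 10) = 2*u + (-10 + u**2 - 6*u) = -10 + u**2 - 4*u)
1314*T((-6 + 6) + 7) = 1314*(-10 + ((-6 + 6) + 7)**2 - 4*((-6 + 6) + 7)) = 1314*(-10 + (0 + 7)**2 - 4*(0 + 7)) = 1314*(-10 + 7**2 - 4*7) = 1314*(-10 + 49 - 28) = 1314*11 = 14454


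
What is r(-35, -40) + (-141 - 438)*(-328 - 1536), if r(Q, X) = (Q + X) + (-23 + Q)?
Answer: 1079123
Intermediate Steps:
r(Q, X) = -23 + X + 2*Q
r(-35, -40) + (-141 - 438)*(-328 - 1536) = (-23 - 40 + 2*(-35)) + (-141 - 438)*(-328 - 1536) = (-23 - 40 - 70) - 579*(-1864) = -133 + 1079256 = 1079123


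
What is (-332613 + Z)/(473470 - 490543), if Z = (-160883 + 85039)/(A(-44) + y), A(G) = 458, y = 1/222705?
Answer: 3771449774467/193491896227 ≈ 19.492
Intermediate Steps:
y = 1/222705 ≈ 4.4902e-6
Z = -16890838020/101998891 (Z = (-160883 + 85039)/(458 + 1/222705) = -75844/101998891/222705 = -75844*222705/101998891 = -16890838020/101998891 ≈ -165.60)
(-332613 + Z)/(473470 - 490543) = (-332613 - 16890838020/101998891)/(473470 - 490543) = -33943047970203/101998891/(-17073) = -33943047970203/101998891*(-1/17073) = 3771449774467/193491896227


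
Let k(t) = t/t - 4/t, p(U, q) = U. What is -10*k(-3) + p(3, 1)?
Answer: -61/3 ≈ -20.333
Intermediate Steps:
k(t) = 1 - 4/t
-10*k(-3) + p(3, 1) = -10*(-4 - 3)/(-3) + 3 = -(-10)*(-7)/3 + 3 = -10*7/3 + 3 = -70/3 + 3 = -61/3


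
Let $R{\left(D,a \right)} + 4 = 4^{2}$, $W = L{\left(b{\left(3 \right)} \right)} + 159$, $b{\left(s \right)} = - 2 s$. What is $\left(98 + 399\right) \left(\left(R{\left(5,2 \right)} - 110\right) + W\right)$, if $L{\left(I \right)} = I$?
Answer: $27335$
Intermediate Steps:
$W = 153$ ($W = \left(-2\right) 3 + 159 = -6 + 159 = 153$)
$R{\left(D,a \right)} = 12$ ($R{\left(D,a \right)} = -4 + 4^{2} = -4 + 16 = 12$)
$\left(98 + 399\right) \left(\left(R{\left(5,2 \right)} - 110\right) + W\right) = \left(98 + 399\right) \left(\left(12 - 110\right) + 153\right) = 497 \left(\left(12 - 110\right) + 153\right) = 497 \left(-98 + 153\right) = 497 \cdot 55 = 27335$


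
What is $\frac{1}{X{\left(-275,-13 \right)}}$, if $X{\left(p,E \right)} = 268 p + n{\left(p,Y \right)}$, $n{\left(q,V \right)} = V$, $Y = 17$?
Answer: $- \frac{1}{73683} \approx -1.3572 \cdot 10^{-5}$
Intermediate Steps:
$X{\left(p,E \right)} = 17 + 268 p$ ($X{\left(p,E \right)} = 268 p + 17 = 17 + 268 p$)
$\frac{1}{X{\left(-275,-13 \right)}} = \frac{1}{17 + 268 \left(-275\right)} = \frac{1}{17 - 73700} = \frac{1}{-73683} = - \frac{1}{73683}$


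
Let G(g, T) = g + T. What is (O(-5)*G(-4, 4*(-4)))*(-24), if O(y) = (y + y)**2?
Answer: 48000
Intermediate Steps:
O(y) = 4*y**2 (O(y) = (2*y)**2 = 4*y**2)
G(g, T) = T + g
(O(-5)*G(-4, 4*(-4)))*(-24) = ((4*(-5)**2)*(4*(-4) - 4))*(-24) = ((4*25)*(-16 - 4))*(-24) = (100*(-20))*(-24) = -2000*(-24) = 48000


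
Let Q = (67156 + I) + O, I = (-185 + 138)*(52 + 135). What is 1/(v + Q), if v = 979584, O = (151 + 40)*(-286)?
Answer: 1/983325 ≈ 1.0170e-6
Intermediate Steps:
O = -54626 (O = 191*(-286) = -54626)
I = -8789 (I = -47*187 = -8789)
Q = 3741 (Q = (67156 - 8789) - 54626 = 58367 - 54626 = 3741)
1/(v + Q) = 1/(979584 + 3741) = 1/983325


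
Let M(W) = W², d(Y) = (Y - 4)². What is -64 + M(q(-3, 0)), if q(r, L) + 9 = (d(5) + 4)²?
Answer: 192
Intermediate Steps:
d(Y) = (-4 + Y)²
q(r, L) = 16 (q(r, L) = -9 + ((-4 + 5)² + 4)² = -9 + (1² + 4)² = -9 + (1 + 4)² = -9 + 5² = -9 + 25 = 16)
-64 + M(q(-3, 0)) = -64 + 16² = -64 + 256 = 192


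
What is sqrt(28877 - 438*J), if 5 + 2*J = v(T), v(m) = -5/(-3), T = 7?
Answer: sqrt(29607) ≈ 172.07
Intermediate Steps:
v(m) = 5/3 (v(m) = -5*(-1/3) = 5/3)
J = -5/3 (J = -5/2 + (1/2)*(5/3) = -5/2 + 5/6 = -5/3 ≈ -1.6667)
sqrt(28877 - 438*J) = sqrt(28877 - 438*(-5/3)) = sqrt(28877 + 730) = sqrt(29607)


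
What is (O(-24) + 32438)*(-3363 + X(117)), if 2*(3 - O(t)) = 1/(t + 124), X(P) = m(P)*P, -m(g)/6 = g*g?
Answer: -62371323003159/200 ≈ -3.1186e+11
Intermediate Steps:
m(g) = -6*g² (m(g) = -6*g*g = -6*g²)
X(P) = -6*P³ (X(P) = (-6*P²)*P = -6*P³)
O(t) = 3 - 1/(2*(124 + t)) (O(t) = 3 - 1/(2*(t + 124)) = 3 - 1/(2*(124 + t)))
(O(-24) + 32438)*(-3363 + X(117)) = ((743 + 6*(-24))/(2*(124 - 24)) + 32438)*(-3363 - 6*117³) = ((½)*(743 - 144)/100 + 32438)*(-3363 - 6*1601613) = ((½)*(1/100)*599 + 32438)*(-3363 - 9609678) = (599/200 + 32438)*(-9613041) = (6488199/200)*(-9613041) = -62371323003159/200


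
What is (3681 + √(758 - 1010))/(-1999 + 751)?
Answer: -1227/416 - I*√7/208 ≈ -2.9495 - 0.01272*I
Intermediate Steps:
(3681 + √(758 - 1010))/(-1999 + 751) = (3681 + √(-252))/(-1248) = (3681 + 6*I*√7)*(-1/1248) = -1227/416 - I*√7/208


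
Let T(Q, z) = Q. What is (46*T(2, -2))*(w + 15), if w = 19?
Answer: 3128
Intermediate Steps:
(46*T(2, -2))*(w + 15) = (46*2)*(19 + 15) = 92*34 = 3128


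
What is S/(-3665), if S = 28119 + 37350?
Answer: -65469/3665 ≈ -17.863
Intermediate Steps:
S = 65469
S/(-3665) = 65469/(-3665) = 65469*(-1/3665) = -65469/3665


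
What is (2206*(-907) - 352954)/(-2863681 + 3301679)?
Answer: -1176898/218999 ≈ -5.3740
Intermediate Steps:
(2206*(-907) - 352954)/(-2863681 + 3301679) = (-2000842 - 352954)/437998 = -2353796*1/437998 = -1176898/218999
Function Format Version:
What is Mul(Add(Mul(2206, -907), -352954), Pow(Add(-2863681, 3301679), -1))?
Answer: Rational(-1176898, 218999) ≈ -5.3740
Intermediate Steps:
Mul(Add(Mul(2206, -907), -352954), Pow(Add(-2863681, 3301679), -1)) = Mul(Add(-2000842, -352954), Pow(437998, -1)) = Mul(-2353796, Rational(1, 437998)) = Rational(-1176898, 218999)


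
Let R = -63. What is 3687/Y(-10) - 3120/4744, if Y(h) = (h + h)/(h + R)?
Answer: 159598743/11860 ≈ 13457.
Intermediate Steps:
Y(h) = 2*h/(-63 + h) (Y(h) = (h + h)/(h - 63) = (2*h)/(-63 + h) = 2*h/(-63 + h))
3687/Y(-10) - 3120/4744 = 3687/((2*(-10)/(-63 - 10))) - 3120/4744 = 3687/((2*(-10)/(-73))) - 3120*1/4744 = 3687/((2*(-10)*(-1/73))) - 390/593 = 3687/(20/73) - 390/593 = 3687*(73/20) - 390/593 = 269151/20 - 390/593 = 159598743/11860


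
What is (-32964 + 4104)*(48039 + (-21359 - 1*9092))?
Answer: -507589680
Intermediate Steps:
(-32964 + 4104)*(48039 + (-21359 - 1*9092)) = -28860*(48039 + (-21359 - 9092)) = -28860*(48039 - 30451) = -28860*17588 = -507589680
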